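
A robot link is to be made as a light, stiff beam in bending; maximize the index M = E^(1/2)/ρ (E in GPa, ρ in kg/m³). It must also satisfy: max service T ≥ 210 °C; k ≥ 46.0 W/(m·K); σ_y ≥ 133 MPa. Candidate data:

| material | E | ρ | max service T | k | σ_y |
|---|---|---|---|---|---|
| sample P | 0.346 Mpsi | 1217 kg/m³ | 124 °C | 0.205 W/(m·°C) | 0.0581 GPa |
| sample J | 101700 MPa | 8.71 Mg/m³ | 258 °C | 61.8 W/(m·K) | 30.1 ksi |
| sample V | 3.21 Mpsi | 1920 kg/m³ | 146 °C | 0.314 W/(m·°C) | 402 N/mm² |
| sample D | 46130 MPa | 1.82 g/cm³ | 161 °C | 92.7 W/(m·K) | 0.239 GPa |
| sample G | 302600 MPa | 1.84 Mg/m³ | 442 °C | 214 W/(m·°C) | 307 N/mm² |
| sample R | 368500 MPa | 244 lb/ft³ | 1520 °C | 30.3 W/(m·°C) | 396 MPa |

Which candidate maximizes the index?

sample G

Screen on constraints: max service T ≥ 210 °C; k ≥ 46.0 W/(m·K); σ_y ≥ 133 MPa. Survivors: sample J, sample G.
In SI units:
  sample J: E = 101.7 GPa, ρ = 8710 kg/m³
  sample G: E = 302.6 GPa, ρ = 1840 kg/m³
  sample G: M = 9.45×10⁻³
  sample J: M = 1.16×10⁻³
Highest index: sample G.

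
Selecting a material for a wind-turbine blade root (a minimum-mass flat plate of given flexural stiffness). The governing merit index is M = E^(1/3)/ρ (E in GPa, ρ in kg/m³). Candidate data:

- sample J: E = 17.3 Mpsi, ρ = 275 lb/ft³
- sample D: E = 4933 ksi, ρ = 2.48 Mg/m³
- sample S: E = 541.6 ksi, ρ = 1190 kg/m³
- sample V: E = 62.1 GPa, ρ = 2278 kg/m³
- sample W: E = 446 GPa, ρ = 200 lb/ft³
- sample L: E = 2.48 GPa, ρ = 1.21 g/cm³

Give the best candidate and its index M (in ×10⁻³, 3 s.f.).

sample W, M = 2.38×10⁻³

Convert each candidate to consistent units, then evaluate M:
  sample J: E = 119.3 GPa, ρ = 4405 kg/m³
  sample D: E = 34.01 GPa, ρ = 2480 kg/m³
  sample S: E = 3.734 GPa, ρ = 1190 kg/m³
  sample V: E = 62.10 GPa, ρ = 2278 kg/m³
  sample W: E = 446.0 GPa, ρ = 3204 kg/m³
  sample L: E = 2.480 GPa, ρ = 1210 kg/m³
  sample W: M = 2.38×10⁻³
  sample V: M = 1.74×10⁻³
  sample D: M = 1.31×10⁻³
  sample S: M = 1.30×10⁻³
  sample L: M = 1.12×10⁻³
  sample J: M = 1.12×10⁻³
Highest index: sample W.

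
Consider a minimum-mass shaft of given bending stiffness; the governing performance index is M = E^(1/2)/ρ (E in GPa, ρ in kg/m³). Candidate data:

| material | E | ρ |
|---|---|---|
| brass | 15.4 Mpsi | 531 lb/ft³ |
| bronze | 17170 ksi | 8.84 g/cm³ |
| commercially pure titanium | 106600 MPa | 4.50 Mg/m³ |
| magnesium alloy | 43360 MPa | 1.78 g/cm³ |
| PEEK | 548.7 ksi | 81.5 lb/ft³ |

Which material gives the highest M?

After converting to SI:
  brass: E = 106.2 GPa, ρ = 8506 kg/m³
  bronze: E = 118.4 GPa, ρ = 8840 kg/m³
  commercially pure titanium: E = 106.6 GPa, ρ = 4500 kg/m³
  magnesium alloy: E = 43.36 GPa, ρ = 1780 kg/m³
  PEEK: E = 3.783 GPa, ρ = 1306 kg/m³
  magnesium alloy: M = 3.70×10⁻³
  commercially pure titanium: M = 2.29×10⁻³
  PEEK: M = 1.49×10⁻³
  bronze: M = 1.23×10⁻³
  brass: M = 1.21×10⁻³
The maximum is for magnesium alloy.

magnesium alloy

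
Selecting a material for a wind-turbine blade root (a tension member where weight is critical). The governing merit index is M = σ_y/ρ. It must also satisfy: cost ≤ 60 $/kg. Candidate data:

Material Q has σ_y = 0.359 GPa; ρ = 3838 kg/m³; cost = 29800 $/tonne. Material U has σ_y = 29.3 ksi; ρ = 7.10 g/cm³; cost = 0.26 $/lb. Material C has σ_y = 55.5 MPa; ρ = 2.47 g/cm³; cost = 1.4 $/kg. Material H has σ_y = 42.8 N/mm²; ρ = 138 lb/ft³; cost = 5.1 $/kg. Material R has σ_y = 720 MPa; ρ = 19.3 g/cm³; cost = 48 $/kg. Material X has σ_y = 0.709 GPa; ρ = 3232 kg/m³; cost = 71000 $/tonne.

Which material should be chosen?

Screen on constraints: cost ≤ 60 $/kg. Survivors: material Q, material U, material C, material H, material R.
Convert each candidate to consistent units, then evaluate M:
  material Q: σ_y = 359.0 MPa, ρ = 3838 kg/m³
  material U: σ_y = 202.0 MPa, ρ = 7100 kg/m³
  material C: σ_y = 55.50 MPa, ρ = 2470 kg/m³
  material H: σ_y = 42.80 MPa, ρ = 2211 kg/m³
  material R: σ_y = 720.0 MPa, ρ = 19300 kg/m³
  material Q: M = 93.5 kN·m/kg
  material R: M = 37.3 kN·m/kg
  material U: M = 28.5 kN·m/kg
  material C: M = 22.5 kN·m/kg
  material H: M = 19.4 kN·m/kg
Material Q ranks first.

material Q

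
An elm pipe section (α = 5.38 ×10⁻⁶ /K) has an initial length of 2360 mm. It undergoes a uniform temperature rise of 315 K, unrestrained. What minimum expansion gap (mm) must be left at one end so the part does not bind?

ΔL = α·L₀·ΔT = 5.38×10⁻⁶ × 2360 mm × 315.0 K = 4.00 mm.

4.00 mm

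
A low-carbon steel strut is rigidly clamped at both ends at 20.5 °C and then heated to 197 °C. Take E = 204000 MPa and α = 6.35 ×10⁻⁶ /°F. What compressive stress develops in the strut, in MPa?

412 MPa

E = 204000 MPa = 204.0 GPa.
α = 6.35×10⁻⁶/°F × 9/5 = 11.4×10⁻⁶/K.
ΔT = 176.5 K. Constrained thermal stress σ = E·α·ΔT = 204.0×10³ MPa × 11.4×10⁻⁶ × 176.5 = 412 MPa (compressive).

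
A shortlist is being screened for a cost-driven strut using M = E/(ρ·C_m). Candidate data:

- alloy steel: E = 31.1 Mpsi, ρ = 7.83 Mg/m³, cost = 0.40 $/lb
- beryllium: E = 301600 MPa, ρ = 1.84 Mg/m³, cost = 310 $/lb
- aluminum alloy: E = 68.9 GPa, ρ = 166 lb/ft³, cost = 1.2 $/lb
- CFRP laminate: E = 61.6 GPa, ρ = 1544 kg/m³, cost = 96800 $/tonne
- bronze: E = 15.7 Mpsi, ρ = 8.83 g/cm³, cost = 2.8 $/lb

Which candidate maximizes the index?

alloy steel

After converting to SI:
  alloy steel: E = 214.4 GPa, ρ = 7830 kg/m³, cost = 0.8818 $/kg
  beryllium: E = 301.6 GPa, ρ = 1840 kg/m³, cost = 683.4 $/kg
  aluminum alloy: E = 68.90 GPa, ρ = 2659 kg/m³, cost = 2.646 $/kg
  CFRP laminate: E = 61.60 GPa, ρ = 1544 kg/m³, cost = 96.80 $/kg
  bronze: E = 108.2 GPa, ρ = 8830 kg/m³, cost = 6.173 $/kg
  alloy steel: M = 31.1 MN·m per $
  aluminum alloy: M = 9.79 MN·m per $
  bronze: M = 1.99 MN·m per $
  CFRP laminate: M = 0.412 MN·m per $
  beryllium: M = 0.240 MN·m per $
Alloy steel ranks first.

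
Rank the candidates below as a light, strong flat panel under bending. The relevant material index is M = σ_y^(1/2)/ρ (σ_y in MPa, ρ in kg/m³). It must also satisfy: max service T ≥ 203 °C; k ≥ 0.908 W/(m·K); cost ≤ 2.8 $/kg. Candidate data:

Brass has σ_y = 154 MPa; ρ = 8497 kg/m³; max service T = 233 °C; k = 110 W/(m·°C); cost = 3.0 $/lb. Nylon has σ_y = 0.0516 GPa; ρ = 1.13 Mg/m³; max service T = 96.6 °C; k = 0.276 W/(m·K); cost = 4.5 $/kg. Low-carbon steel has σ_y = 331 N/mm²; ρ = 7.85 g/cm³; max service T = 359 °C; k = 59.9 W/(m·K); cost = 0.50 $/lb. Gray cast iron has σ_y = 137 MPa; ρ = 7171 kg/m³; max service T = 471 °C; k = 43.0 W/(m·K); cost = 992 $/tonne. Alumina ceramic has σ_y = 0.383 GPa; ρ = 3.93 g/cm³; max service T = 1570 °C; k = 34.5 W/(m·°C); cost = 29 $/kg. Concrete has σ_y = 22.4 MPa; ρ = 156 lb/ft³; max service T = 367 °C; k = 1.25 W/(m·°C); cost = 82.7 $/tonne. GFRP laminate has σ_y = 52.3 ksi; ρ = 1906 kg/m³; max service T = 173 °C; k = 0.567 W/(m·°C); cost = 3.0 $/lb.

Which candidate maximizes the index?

Screen on constraints: max service T ≥ 203 °C; k ≥ 0.908 W/(m·K); cost ≤ 2.8 $/kg. Survivors: low-carbon steel, gray cast iron, concrete.
After converting to SI:
  low-carbon steel: σ_y = 331.0 MPa, ρ = 7850 kg/m³
  gray cast iron: σ_y = 137.0 MPa, ρ = 7171 kg/m³
  concrete: σ_y = 22.40 MPa, ρ = 2499 kg/m³
  low-carbon steel: M = 2.32×10⁻³
  concrete: M = 1.89×10⁻³
  gray cast iron: M = 1.63×10⁻³
The maximum is for low-carbon steel.

low-carbon steel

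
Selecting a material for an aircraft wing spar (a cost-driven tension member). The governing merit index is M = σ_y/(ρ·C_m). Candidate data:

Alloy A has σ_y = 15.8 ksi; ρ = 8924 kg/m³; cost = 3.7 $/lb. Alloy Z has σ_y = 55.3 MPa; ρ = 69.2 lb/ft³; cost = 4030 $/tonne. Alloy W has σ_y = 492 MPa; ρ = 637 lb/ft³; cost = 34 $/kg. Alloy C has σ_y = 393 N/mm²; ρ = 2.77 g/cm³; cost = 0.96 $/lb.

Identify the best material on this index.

After converting to SI:
  alloy A: σ_y = 108.9 MPa, ρ = 8924 kg/m³, cost = 8.157 $/kg
  alloy Z: σ_y = 55.30 MPa, ρ = 1108 kg/m³, cost = 4.030 $/kg
  alloy W: σ_y = 492.0 MPa, ρ = 10200 kg/m³, cost = 34.00 $/kg
  alloy C: σ_y = 393.0 MPa, ρ = 2770 kg/m³, cost = 2.116 $/kg
  alloy C: M = 67.0 kN·m per $
  alloy Z: M = 12.4 kN·m per $
  alloy A: M = 1.50 kN·m per $
  alloy W: M = 1.42 kN·m per $
Highest index: alloy C.

alloy C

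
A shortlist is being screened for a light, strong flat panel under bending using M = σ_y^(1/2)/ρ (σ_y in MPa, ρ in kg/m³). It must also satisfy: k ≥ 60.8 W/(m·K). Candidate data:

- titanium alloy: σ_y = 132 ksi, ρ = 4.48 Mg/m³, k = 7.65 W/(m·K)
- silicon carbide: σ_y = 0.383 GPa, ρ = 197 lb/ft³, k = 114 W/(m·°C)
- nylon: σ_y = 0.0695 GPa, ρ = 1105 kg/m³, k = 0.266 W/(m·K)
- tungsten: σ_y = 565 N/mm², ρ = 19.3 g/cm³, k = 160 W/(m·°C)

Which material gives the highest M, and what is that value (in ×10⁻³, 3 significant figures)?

Screen on constraints: k ≥ 60.8 W/(m·K). Survivors: silicon carbide, tungsten.
Normalizing units and computing the index:
  silicon carbide: σ_y = 383.0 MPa, ρ = 3156 kg/m³
  tungsten: σ_y = 565.0 MPa, ρ = 19300 kg/m³
  silicon carbide: M = 6.20×10⁻³
  tungsten: M = 1.23×10⁻³
Highest index: silicon carbide.

silicon carbide, M = 6.20×10⁻³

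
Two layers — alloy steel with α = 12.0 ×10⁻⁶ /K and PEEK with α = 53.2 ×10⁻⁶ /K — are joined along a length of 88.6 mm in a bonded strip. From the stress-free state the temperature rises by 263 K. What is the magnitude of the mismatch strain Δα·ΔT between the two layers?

0.0108

Δα = |12.0 − 53.2|×10⁻⁶/K = 41.2×10⁻⁶/K.
Mismatch strain = Δα·ΔT = 41.2×10⁻⁶ × 263.0 = 0.0108.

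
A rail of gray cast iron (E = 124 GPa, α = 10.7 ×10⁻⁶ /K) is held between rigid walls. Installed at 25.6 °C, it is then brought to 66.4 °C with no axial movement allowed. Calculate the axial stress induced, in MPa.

54.1 MPa

ΔT = 40.80 K. Constrained thermal stress σ = E·α·ΔT = 124.0×10³ MPa × 10.7×10⁻⁶ × 40.80 = 54.1 MPa (compressive).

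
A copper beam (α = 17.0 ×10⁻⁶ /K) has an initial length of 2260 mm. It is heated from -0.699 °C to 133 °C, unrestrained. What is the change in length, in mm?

ΔT = 133 − (-0.699) = 133.7 K.
ΔL = α·L₀·ΔT = 17.0×10⁻⁶ × 2260 mm × 133.7 K = 5.14 mm.

5.14 mm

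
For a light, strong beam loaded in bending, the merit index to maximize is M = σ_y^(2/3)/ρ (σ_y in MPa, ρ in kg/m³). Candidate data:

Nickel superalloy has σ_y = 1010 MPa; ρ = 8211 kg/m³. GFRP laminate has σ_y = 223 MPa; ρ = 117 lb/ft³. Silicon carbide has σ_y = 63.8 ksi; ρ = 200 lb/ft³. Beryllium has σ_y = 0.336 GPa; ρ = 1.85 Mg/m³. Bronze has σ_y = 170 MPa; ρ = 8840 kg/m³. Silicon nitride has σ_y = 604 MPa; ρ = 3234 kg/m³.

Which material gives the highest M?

beryllium

Normalizing units and computing the index:
  nickel superalloy: σ_y = 1010 MPa, ρ = 8211 kg/m³
  GFRP laminate: σ_y = 223.0 MPa, ρ = 1874 kg/m³
  silicon carbide: σ_y = 439.9 MPa, ρ = 3204 kg/m³
  beryllium: σ_y = 336.0 MPa, ρ = 1850 kg/m³
  bronze: σ_y = 170.0 MPa, ρ = 8840 kg/m³
  silicon nitride: σ_y = 604.0 MPa, ρ = 3234 kg/m³
  beryllium: M = 26.1×10⁻³
  silicon nitride: M = 22.1×10⁻³
  GFRP laminate: M = 19.6×10⁻³
  silicon carbide: M = 18.1×10⁻³
  nickel superalloy: M = 12.3×10⁻³
  bronze: M = 3.47×10⁻³
Beryllium has the largest M.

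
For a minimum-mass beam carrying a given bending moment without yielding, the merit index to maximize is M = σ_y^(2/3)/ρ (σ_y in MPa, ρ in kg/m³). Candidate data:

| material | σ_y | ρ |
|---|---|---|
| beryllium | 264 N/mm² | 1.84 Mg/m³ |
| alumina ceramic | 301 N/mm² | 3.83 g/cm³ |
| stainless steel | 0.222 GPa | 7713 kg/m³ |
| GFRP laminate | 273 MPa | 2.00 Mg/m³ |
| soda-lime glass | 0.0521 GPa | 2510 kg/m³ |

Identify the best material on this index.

beryllium

Convert each candidate to consistent units, then evaluate M:
  beryllium: σ_y = 264.0 MPa, ρ = 1840 kg/m³
  alumina ceramic: σ_y = 301.0 MPa, ρ = 3830 kg/m³
  stainless steel: σ_y = 222.0 MPa, ρ = 7713 kg/m³
  GFRP laminate: σ_y = 273.0 MPa, ρ = 2000 kg/m³
  soda-lime glass: σ_y = 52.10 MPa, ρ = 2510 kg/m³
  beryllium: M = 22.4×10⁻³
  GFRP laminate: M = 21.0×10⁻³
  alumina ceramic: M = 11.7×10⁻³
  soda-lime glass: M = 5.56×10⁻³
  stainless steel: M = 4.75×10⁻³
The maximum is for beryllium.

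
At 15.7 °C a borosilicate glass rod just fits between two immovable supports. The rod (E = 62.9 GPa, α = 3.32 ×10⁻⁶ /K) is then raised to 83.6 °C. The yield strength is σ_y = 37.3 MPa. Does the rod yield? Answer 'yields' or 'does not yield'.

ΔT = 67.90 K. Constrained thermal stress σ = E·α·ΔT = 62.90×10³ MPa × 3.32×10⁻⁶ × 67.90 = 14.2 MPa (compressive).
Compare to σ_y = 37.3 MPa: σ < σ_y, so it does not yield.

does not yield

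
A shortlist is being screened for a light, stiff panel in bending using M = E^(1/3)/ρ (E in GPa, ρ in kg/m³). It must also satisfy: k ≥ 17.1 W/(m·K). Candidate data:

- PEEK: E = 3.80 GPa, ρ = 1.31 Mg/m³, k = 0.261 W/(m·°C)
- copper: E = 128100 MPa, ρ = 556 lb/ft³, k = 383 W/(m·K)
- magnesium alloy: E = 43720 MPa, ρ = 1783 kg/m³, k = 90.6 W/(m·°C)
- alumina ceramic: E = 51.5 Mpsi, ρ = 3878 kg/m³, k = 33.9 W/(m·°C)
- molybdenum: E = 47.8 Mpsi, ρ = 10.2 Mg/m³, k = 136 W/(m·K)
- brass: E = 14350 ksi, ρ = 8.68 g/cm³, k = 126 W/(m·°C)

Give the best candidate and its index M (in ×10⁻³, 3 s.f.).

Screen on constraints: k ≥ 17.1 W/(m·K). Survivors: copper, magnesium alloy, alumina ceramic, molybdenum, brass.
Putting every candidate on a common basis:
  copper: E = 128.1 GPa, ρ = 8906 kg/m³
  magnesium alloy: E = 43.72 GPa, ρ = 1783 kg/m³
  alumina ceramic: E = 355.1 GPa, ρ = 3878 kg/m³
  molybdenum: E = 329.6 GPa, ρ = 10200 kg/m³
  brass: E = 98.94 GPa, ρ = 8680 kg/m³
  magnesium alloy: M = 1.98×10⁻³
  alumina ceramic: M = 1.83×10⁻³
  molybdenum: M = 0.677×10⁻³
  copper: M = 0.566×10⁻³
  brass: M = 0.533×10⁻³
Magnesium alloy ranks first.

magnesium alloy, M = 1.98×10⁻³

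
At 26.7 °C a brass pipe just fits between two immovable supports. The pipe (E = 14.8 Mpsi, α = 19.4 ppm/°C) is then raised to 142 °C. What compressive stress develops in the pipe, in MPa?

E = 14.8 Mpsi = 102.0 GPa.
ΔT = 115.3 K. Constrained thermal stress σ = E·α·ΔT = 102.0×10³ MPa × 19.4×10⁻⁶ × 115.3 = 228 MPa (compressive).

228 MPa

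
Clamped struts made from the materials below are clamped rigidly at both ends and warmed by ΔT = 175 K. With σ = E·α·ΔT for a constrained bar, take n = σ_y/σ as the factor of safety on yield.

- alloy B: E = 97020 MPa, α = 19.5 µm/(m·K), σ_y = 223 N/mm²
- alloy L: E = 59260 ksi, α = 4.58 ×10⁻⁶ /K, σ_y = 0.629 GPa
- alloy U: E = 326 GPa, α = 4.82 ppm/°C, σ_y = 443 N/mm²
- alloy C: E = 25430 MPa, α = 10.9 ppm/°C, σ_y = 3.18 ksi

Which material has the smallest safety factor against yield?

Per material, after unit conversion:
  alloy B: E = 97.02, α = 19.5, σ_y = 223.0 → σ = 331 MPa, n = 0.674
  alloy L: E = 408.6, α = 4.58, σ_y = 629.0 → σ = 327 MPa, n = 1.92
  alloy U: E = 326.0, α = 4.82, σ_y = 443.0 → σ = 275 MPa, n = 1.61
  alloy C: E = 25.43, α = 10.9, σ_y = 21.93 → σ = 48.5 MPa, n = 0.452
The minimum is alloy C at n = 0.452.

alloy C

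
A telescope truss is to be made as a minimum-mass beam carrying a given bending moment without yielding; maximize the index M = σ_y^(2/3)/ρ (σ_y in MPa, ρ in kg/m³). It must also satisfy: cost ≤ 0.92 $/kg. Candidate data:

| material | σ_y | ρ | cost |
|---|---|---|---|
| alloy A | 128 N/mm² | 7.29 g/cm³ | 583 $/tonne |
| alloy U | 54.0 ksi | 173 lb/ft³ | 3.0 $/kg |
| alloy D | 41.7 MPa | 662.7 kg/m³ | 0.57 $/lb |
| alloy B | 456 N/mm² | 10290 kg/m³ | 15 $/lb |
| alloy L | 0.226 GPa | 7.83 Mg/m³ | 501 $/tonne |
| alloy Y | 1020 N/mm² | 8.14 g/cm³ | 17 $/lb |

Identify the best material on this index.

Screen on constraints: cost ≤ 0.92 $/kg. Survivors: alloy A, alloy L.
Convert each candidate to consistent units, then evaluate M:
  alloy A: σ_y = 128.0 MPa, ρ = 7290 kg/m³
  alloy L: σ_y = 226.0 MPa, ρ = 7830 kg/m³
  alloy L: M = 4.74×10⁻³
  alloy A: M = 3.48×10⁻³
Alloy L has the largest M.

alloy L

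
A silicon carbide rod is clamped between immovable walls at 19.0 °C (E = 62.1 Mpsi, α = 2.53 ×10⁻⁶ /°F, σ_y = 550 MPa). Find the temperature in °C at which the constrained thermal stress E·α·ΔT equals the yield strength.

301 °C

E = 62.1 Mpsi = 428.2 GPa.
α = 2.53×10⁻⁶/°F × 9/5 = 4.55×10⁻⁶/K.
E·α·ΔT = 550.0 MPa ⇒ ΔT = 550.0 / (428.2×10³ × 4.55×10⁻⁶) = 282.1 K.
T = 19.0 + 282.1 = 301.1 °C.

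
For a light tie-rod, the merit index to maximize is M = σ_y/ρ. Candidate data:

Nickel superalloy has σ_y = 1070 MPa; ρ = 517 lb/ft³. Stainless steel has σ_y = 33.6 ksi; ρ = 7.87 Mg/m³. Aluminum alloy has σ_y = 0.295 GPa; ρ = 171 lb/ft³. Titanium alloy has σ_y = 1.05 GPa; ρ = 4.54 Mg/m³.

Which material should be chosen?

Putting every candidate on a common basis:
  nickel superalloy: σ_y = 1070 MPa, ρ = 8282 kg/m³
  stainless steel: σ_y = 231.7 MPa, ρ = 7870 kg/m³
  aluminum alloy: σ_y = 295.0 MPa, ρ = 2739 kg/m³
  titanium alloy: σ_y = 1050 MPa, ρ = 4540 kg/m³
  titanium alloy: M = 231 kN·m/kg
  nickel superalloy: M = 129 kN·m/kg
  aluminum alloy: M = 108 kN·m/kg
  stainless steel: M = 29.4 kN·m/kg
Titanium alloy has the largest M.

titanium alloy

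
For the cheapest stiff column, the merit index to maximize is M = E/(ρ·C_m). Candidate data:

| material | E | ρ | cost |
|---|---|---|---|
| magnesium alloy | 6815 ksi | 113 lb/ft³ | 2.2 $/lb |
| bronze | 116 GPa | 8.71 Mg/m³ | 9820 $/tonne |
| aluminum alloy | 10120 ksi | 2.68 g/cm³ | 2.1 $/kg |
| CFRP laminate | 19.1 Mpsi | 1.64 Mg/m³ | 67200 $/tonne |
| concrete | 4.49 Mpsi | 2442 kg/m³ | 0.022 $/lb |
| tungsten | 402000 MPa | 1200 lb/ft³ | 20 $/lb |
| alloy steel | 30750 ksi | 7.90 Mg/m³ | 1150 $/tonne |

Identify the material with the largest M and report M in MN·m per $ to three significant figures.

Normalizing units and computing the index:
  magnesium alloy: E = 46.99 GPa, ρ = 1810 kg/m³, cost = 4.850 $/kg
  bronze: E = 116.0 GPa, ρ = 8710 kg/m³, cost = 9.820 $/kg
  aluminum alloy: E = 69.77 GPa, ρ = 2680 kg/m³, cost = 2.100 $/kg
  CFRP laminate: E = 131.7 GPa, ρ = 1640 kg/m³, cost = 67.20 $/kg
  concrete: E = 30.96 GPa, ρ = 2442 kg/m³, cost = 0.04850 $/kg
  tungsten: E = 402.0 GPa, ρ = 19220 kg/m³, cost = 44.09 $/kg
  alloy steel: E = 212.0 GPa, ρ = 7900 kg/m³, cost = 1.150 $/kg
  concrete: M = 261 MN·m per $
  alloy steel: M = 23.3 MN·m per $
  aluminum alloy: M = 12.4 MN·m per $
  magnesium alloy: M = 5.35 MN·m per $
  bronze: M = 1.36 MN·m per $
  CFRP laminate: M = 1.19 MN·m per $
  tungsten: M = 0.474 MN·m per $
Concrete has the largest M.

concrete, M = 261 MN·m per $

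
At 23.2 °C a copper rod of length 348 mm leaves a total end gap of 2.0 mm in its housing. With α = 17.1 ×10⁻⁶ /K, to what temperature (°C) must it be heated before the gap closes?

359 °C

α·L₀·ΔT = 2.0 mm ⇒ ΔT = 2.0 / (17.1×10⁻⁶ × 348.0) = 336.1 K.
T = 23.2 + 336.1 = 359.3 °C.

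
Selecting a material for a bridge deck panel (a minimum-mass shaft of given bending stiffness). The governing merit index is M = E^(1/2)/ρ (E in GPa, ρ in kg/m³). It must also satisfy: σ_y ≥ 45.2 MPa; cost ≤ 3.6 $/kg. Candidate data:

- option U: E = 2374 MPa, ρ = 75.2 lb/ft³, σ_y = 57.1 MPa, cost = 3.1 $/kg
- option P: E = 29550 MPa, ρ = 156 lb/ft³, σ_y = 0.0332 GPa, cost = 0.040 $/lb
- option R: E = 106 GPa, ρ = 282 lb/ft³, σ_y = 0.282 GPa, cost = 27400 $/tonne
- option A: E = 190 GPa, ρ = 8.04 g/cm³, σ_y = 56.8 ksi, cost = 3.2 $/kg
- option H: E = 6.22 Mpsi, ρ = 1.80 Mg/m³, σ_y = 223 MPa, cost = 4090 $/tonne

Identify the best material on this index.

Screen on constraints: σ_y ≥ 45.2 MPa; cost ≤ 3.6 $/kg. Survivors: option U, option A.
Normalizing units and computing the index:
  option U: E = 2.374 GPa, ρ = 1205 kg/m³
  option A: E = 190.0 GPa, ρ = 8040 kg/m³
  option A: M = 1.71×10⁻³
  option U: M = 1.28×10⁻³
Option A has the largest M.

option A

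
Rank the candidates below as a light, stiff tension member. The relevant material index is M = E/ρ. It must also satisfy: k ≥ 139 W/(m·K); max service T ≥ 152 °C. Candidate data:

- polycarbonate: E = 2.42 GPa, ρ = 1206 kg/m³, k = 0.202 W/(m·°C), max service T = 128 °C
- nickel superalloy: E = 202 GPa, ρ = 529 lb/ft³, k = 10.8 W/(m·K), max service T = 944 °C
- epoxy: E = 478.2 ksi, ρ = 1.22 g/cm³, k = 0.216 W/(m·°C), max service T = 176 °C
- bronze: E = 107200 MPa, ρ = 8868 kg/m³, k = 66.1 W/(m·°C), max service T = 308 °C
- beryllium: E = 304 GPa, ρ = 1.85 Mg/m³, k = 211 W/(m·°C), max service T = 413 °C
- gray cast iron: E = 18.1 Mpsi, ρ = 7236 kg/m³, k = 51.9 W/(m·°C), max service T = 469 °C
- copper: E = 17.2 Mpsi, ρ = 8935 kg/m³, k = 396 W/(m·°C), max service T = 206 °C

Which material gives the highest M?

Screen on constraints: k ≥ 139 W/(m·K); max service T ≥ 152 °C. Survivors: beryllium, copper.
Normalizing units and computing the index:
  beryllium: E = 304.0 GPa, ρ = 1850 kg/m³
  copper: E = 118.6 GPa, ρ = 8935 kg/m³
  beryllium: M = 164 MN·m/kg
  copper: M = 13.3 MN·m/kg
The maximum is for beryllium.

beryllium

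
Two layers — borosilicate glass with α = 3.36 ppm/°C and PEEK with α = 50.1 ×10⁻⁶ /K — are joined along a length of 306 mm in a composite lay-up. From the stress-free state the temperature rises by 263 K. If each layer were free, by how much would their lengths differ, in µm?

3760 µm

Δα = |3.36 − 50.1|×10⁻⁶/K = 46.7×10⁻⁶/K.
ΔL_mismatch = Δα·L·ΔT = 46.7×10⁻⁶ × 306.0 mm × 263.0 K = 3760 µm.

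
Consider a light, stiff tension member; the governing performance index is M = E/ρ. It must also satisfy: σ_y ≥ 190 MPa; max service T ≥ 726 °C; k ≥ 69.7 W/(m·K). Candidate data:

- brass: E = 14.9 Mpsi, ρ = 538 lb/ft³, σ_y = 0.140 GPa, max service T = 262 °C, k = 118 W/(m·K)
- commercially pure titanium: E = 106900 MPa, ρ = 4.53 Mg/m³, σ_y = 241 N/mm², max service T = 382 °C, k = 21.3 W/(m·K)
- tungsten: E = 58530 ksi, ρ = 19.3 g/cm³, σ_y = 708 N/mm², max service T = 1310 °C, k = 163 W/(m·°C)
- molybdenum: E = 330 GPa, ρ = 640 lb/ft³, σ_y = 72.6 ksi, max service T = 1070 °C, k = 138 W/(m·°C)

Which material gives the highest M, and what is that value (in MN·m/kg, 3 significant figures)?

molybdenum, M = 32.2 MN·m/kg

Screen on constraints: σ_y ≥ 190 MPa; max service T ≥ 726 °C; k ≥ 69.7 W/(m·K). Survivors: tungsten, molybdenum.
After converting to SI:
  tungsten: E = 403.6 GPa, ρ = 19300 kg/m³
  molybdenum: E = 330.0 GPa, ρ = 10250 kg/m³
  molybdenum: M = 32.2 MN·m/kg
  tungsten: M = 20.9 MN·m/kg
Highest index: molybdenum.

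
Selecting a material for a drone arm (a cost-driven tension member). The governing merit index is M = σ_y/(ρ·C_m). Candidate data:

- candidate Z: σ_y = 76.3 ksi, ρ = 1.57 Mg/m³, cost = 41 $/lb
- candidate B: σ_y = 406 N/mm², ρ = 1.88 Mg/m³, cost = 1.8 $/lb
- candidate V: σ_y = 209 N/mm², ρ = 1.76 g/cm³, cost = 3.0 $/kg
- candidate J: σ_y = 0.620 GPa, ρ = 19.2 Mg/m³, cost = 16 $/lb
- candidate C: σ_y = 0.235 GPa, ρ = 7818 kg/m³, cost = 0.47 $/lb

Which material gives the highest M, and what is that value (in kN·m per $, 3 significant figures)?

candidate B, M = 54.4 kN·m per $

After converting to SI:
  candidate Z: σ_y = 526.1 MPa, ρ = 1570 kg/m³, cost = 90.39 $/kg
  candidate B: σ_y = 406.0 MPa, ρ = 1880 kg/m³, cost = 3.968 $/kg
  candidate V: σ_y = 209.0 MPa, ρ = 1760 kg/m³, cost = 3.000 $/kg
  candidate J: σ_y = 620.0 MPa, ρ = 19200 kg/m³, cost = 35.27 $/kg
  candidate C: σ_y = 235.0 MPa, ρ = 7818 kg/m³, cost = 1.036 $/kg
  candidate B: M = 54.4 kN·m per $
  candidate V: M = 39.6 kN·m per $
  candidate C: M = 29.0 kN·m per $
  candidate Z: M = 3.71 kN·m per $
  candidate J: M = 0.915 kN·m per $
The maximum is for candidate B.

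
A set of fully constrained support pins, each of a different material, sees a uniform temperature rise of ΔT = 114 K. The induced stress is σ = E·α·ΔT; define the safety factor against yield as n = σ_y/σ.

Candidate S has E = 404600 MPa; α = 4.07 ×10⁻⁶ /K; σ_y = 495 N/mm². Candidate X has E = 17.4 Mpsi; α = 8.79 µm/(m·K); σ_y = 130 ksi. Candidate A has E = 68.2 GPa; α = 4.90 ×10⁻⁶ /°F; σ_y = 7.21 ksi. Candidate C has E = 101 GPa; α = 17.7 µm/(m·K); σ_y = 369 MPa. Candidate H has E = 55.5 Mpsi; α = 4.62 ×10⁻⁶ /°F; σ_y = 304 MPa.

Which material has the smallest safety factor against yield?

Converting E to GPa, α to ×10⁻⁶/K, σ_y to MPa, then σ and n for each:
  candidate S: E = 404.6, α = 4.07, σ_y = 495.0 → σ = 188 MPa, n = 2.64
  candidate X: E = 120.0, α = 8.79, σ_y = 896.3 → σ = 120 MPa, n = 7.46
  candidate A: E = 68.20, α = 8.82, σ_y = 49.71 → σ = 68.6 MPa, n = 0.725
  candidate C: E = 101.0, α = 17.7, σ_y = 369.0 → σ = 204 MPa, n = 1.81
  candidate H: E = 382.7, α = 8.32, σ_y = 304.0 → σ = 363 MPa, n = 0.838
The minimum is candidate A at n = 0.725.

candidate A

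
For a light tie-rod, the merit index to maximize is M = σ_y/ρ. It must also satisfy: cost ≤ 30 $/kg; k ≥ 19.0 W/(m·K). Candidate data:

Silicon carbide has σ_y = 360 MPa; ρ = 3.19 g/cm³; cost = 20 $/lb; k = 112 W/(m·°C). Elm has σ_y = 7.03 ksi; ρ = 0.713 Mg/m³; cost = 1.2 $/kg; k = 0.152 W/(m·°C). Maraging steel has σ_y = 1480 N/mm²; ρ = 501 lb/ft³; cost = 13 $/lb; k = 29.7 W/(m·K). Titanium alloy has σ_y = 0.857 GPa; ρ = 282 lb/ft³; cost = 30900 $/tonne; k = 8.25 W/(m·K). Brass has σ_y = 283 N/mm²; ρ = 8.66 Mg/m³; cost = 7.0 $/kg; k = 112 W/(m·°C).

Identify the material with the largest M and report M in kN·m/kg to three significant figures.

maraging steel, M = 184 kN·m/kg

Screen on constraints: cost ≤ 30 $/kg; k ≥ 19.0 W/(m·K). Survivors: maraging steel, brass.
After converting to SI:
  maraging steel: σ_y = 1480 MPa, ρ = 8025 kg/m³
  brass: σ_y = 283.0 MPa, ρ = 8660 kg/m³
  maraging steel: M = 184 kN·m/kg
  brass: M = 32.7 kN·m/kg
The maximum is for maraging steel.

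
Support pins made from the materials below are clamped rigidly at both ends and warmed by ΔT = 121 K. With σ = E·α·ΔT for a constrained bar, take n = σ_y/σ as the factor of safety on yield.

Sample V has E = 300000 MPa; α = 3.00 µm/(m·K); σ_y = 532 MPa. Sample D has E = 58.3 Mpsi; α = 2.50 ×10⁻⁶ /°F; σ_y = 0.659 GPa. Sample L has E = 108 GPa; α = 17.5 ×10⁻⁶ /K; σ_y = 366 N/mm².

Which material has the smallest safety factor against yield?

Per material, after unit conversion:
  sample V: E = 300.0, α = 3.00, σ_y = 532.0 → σ = 109 MPa, n = 4.89
  sample D: E = 402.0, α = 4.50, σ_y = 659.0 → σ = 219 MPa, n = 3.01
  sample L: E = 108.0, α = 17.5, σ_y = 366.0 → σ = 229 MPa, n = 1.60
Sample L has the lowest safety factor, n = 1.60.

sample L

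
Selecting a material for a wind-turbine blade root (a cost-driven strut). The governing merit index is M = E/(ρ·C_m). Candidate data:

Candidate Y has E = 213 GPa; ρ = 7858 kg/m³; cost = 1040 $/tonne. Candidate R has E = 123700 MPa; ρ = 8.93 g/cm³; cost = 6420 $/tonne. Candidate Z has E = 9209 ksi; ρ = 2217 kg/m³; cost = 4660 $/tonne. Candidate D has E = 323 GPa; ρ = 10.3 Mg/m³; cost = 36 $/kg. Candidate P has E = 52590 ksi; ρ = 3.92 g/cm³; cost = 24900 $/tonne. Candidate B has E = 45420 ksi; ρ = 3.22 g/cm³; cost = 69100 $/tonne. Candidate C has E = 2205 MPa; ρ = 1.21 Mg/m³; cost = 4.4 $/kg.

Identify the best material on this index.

After converting to SI:
  candidate Y: E = 213.0 GPa, ρ = 7858 kg/m³, cost = 1.040 $/kg
  candidate R: E = 123.7 GPa, ρ = 8930 kg/m³, cost = 6.420 $/kg
  candidate Z: E = 63.49 GPa, ρ = 2217 kg/m³, cost = 4.660 $/kg
  candidate D: E = 323.0 GPa, ρ = 10300 kg/m³, cost = 36.00 $/kg
  candidate P: E = 362.6 GPa, ρ = 3920 kg/m³, cost = 24.90 $/kg
  candidate B: E = 313.2 GPa, ρ = 3220 kg/m³, cost = 69.10 $/kg
  candidate C: E = 2.205 GPa, ρ = 1210 kg/m³, cost = 4.400 $/kg
  candidate Y: M = 26.1 MN·m per $
  candidate Z: M = 6.15 MN·m per $
  candidate P: M = 3.71 MN·m per $
  candidate R: M = 2.16 MN·m per $
  candidate B: M = 1.41 MN·m per $
  candidate D: M = 0.871 MN·m per $
  candidate C: M = 0.414 MN·m per $
The maximum is for candidate Y.

candidate Y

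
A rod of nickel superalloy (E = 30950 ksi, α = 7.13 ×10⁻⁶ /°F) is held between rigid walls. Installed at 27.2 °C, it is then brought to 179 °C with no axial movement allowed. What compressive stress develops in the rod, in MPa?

416 MPa

E = 30950 ksi = 213.4 GPa.
α = 7.13×10⁻⁶/°F × 9/5 = 12.8×10⁻⁶/K.
ΔT = 151.8 K. Constrained thermal stress σ = E·α·ΔT = 213.4×10³ MPa × 12.8×10⁻⁶ × 151.8 = 416 MPa (compressive).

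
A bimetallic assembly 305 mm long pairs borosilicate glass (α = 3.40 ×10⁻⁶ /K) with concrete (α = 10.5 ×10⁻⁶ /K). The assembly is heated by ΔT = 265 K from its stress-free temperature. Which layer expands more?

concrete

α(borosilicate glass) = 3.40×10⁻⁶/K vs α(concrete) = 10.5×10⁻⁶/K.
Higher α expands more for the same ΔT: concrete.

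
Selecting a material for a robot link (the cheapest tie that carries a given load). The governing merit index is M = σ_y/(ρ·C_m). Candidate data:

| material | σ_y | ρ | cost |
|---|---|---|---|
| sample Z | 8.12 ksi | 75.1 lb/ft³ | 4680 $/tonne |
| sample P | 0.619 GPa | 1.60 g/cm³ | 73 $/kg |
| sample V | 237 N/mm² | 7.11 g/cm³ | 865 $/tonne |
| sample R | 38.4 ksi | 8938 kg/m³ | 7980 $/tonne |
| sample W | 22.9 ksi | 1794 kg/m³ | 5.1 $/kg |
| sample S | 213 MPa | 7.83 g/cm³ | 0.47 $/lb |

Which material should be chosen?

Normalizing units and computing the index:
  sample Z: σ_y = 55.99 MPa, ρ = 1203 kg/m³, cost = 4.680 $/kg
  sample P: σ_y = 619.0 MPa, ρ = 1600 kg/m³, cost = 73.00 $/kg
  sample V: σ_y = 237.0 MPa, ρ = 7110 kg/m³, cost = 0.8650 $/kg
  sample R: σ_y = 264.8 MPa, ρ = 8938 kg/m³, cost = 7.980 $/kg
  sample W: σ_y = 157.9 MPa, ρ = 1794 kg/m³, cost = 5.100 $/kg
  sample S: σ_y = 213.0 MPa, ρ = 7830 kg/m³, cost = 1.036 $/kg
  sample V: M = 38.5 kN·m per $
  sample S: M = 26.3 kN·m per $
  sample W: M = 17.3 kN·m per $
  sample Z: M = 9.94 kN·m per $
  sample P: M = 5.30 kN·m per $
  sample R: M = 3.71 kN·m per $
Highest index: sample V.

sample V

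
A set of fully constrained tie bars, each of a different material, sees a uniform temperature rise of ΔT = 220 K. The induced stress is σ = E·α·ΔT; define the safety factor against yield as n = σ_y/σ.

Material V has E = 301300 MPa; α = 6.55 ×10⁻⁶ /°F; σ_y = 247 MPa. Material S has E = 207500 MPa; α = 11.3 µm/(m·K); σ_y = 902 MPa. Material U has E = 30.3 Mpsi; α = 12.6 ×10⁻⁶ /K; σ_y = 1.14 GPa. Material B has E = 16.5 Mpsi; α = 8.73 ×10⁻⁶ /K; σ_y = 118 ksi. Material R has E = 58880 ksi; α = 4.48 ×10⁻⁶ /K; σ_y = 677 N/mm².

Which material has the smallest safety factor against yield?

material V

Converting E to GPa, α to ×10⁻⁶/K, σ_y to MPa, then σ and n for each:
  material V: E = 301.3, α = 11.8, σ_y = 247.0 → σ = 782 MPa, n = 0.316
  material S: E = 207.5, α = 11.3, σ_y = 902.0 → σ = 516 MPa, n = 1.75
  material U: E = 208.9, α = 12.6, σ_y = 1140 → σ = 579 MPa, n = 1.97
  material B: E = 113.8, α = 8.73, σ_y = 813.6 → σ = 218 MPa, n = 3.72
  material R: E = 406.0, α = 4.48, σ_y = 677.0 → σ = 400 MPa, n = 1.69
Material V has the lowest safety factor, n = 0.316.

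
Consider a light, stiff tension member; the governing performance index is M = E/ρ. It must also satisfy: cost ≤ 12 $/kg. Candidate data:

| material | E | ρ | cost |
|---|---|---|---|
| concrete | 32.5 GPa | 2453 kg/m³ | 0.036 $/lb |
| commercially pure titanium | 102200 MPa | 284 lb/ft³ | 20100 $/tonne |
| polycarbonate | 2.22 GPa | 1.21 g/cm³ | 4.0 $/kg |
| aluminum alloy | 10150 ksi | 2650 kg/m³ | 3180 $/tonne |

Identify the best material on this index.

aluminum alloy

Screen on constraints: cost ≤ 12 $/kg. Survivors: concrete, polycarbonate, aluminum alloy.
After converting to SI:
  concrete: E = 32.50 GPa, ρ = 2453 kg/m³
  polycarbonate: E = 2.220 GPa, ρ = 1210 kg/m³
  aluminum alloy: E = 69.98 GPa, ρ = 2650 kg/m³
  aluminum alloy: M = 26.4 MN·m/kg
  concrete: M = 13.2 MN·m/kg
  polycarbonate: M = 1.83 MN·m/kg
The maximum is for aluminum alloy.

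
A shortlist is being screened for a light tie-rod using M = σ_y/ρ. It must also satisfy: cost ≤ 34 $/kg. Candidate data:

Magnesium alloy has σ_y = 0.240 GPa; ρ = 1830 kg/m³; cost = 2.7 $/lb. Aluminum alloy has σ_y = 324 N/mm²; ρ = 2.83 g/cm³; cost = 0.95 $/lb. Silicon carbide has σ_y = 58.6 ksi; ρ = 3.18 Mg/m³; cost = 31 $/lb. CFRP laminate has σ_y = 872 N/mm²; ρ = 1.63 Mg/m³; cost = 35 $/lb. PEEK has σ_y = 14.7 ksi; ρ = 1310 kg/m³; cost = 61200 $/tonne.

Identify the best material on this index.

magnesium alloy

Screen on constraints: cost ≤ 34 $/kg. Survivors: magnesium alloy, aluminum alloy.
Normalizing units and computing the index:
  magnesium alloy: σ_y = 240.0 MPa, ρ = 1830 kg/m³
  aluminum alloy: σ_y = 324.0 MPa, ρ = 2830 kg/m³
  magnesium alloy: M = 131 kN·m/kg
  aluminum alloy: M = 114 kN·m/kg
Magnesium alloy ranks first.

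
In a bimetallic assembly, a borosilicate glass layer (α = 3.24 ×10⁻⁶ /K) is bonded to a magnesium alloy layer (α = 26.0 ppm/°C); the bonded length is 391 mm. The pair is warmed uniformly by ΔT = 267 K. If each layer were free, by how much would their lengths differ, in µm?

Δα = |3.24 − 26.0|×10⁻⁶/K = 22.8×10⁻⁶/K.
ΔL_mismatch = Δα·L·ΔT = 22.8×10⁻⁶ × 391.0 mm × 267.0 K = 2380 µm.

2380 µm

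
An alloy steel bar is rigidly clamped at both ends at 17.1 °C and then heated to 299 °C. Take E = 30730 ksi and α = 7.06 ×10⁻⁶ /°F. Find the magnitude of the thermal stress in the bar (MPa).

759 MPa

E = 30730 ksi = 211.9 GPa.
α = 7.06×10⁻⁶/°F × 9/5 = 12.7×10⁻⁶/K.
ΔT = 281.9 K. Constrained thermal stress σ = E·α·ΔT = 211.9×10³ MPa × 12.7×10⁻⁶ × 281.9 = 759 MPa (compressive).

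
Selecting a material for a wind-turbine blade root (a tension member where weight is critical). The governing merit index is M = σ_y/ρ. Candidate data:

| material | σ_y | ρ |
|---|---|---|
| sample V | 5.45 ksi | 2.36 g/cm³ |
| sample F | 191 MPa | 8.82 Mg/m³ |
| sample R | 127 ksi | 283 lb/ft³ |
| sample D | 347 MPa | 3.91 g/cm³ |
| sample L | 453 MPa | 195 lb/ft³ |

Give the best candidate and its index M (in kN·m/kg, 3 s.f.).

sample R, M = 193 kN·m/kg

Normalizing units and computing the index:
  sample V: σ_y = 37.58 MPa, ρ = 2360 kg/m³
  sample F: σ_y = 191.0 MPa, ρ = 8820 kg/m³
  sample R: σ_y = 875.6 MPa, ρ = 4533 kg/m³
  sample D: σ_y = 347.0 MPa, ρ = 3910 kg/m³
  sample L: σ_y = 453.0 MPa, ρ = 3124 kg/m³
  sample R: M = 193 kN·m/kg
  sample L: M = 145 kN·m/kg
  sample D: M = 88.7 kN·m/kg
  sample F: M = 21.7 kN·m/kg
  sample V: M = 15.9 kN·m/kg
Sample R ranks first.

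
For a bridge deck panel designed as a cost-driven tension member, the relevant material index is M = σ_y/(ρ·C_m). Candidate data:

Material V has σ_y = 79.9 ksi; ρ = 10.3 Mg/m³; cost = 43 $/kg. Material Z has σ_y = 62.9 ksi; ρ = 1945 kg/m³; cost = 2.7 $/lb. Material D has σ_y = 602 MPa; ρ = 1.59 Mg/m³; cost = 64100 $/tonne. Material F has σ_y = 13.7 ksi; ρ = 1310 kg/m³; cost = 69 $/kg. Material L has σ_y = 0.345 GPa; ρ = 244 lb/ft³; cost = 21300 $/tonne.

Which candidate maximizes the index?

material Z

Convert each candidate to consistent units, then evaluate M:
  material V: σ_y = 550.9 MPa, ρ = 10300 kg/m³, cost = 43.00 $/kg
  material Z: σ_y = 433.7 MPa, ρ = 1945 kg/m³, cost = 5.952 $/kg
  material D: σ_y = 602.0 MPa, ρ = 1590 kg/m³, cost = 64.10 $/kg
  material F: σ_y = 94.46 MPa, ρ = 1310 kg/m³, cost = 69.00 $/kg
  material L: σ_y = 345.0 MPa, ρ = 3909 kg/m³, cost = 21.30 $/kg
  material Z: M = 37.5 kN·m per $
  material D: M = 5.91 kN·m per $
  material L: M = 4.14 kN·m per $
  material V: M = 1.24 kN·m per $
  material F: M = 1.05 kN·m per $
The maximum is for material Z.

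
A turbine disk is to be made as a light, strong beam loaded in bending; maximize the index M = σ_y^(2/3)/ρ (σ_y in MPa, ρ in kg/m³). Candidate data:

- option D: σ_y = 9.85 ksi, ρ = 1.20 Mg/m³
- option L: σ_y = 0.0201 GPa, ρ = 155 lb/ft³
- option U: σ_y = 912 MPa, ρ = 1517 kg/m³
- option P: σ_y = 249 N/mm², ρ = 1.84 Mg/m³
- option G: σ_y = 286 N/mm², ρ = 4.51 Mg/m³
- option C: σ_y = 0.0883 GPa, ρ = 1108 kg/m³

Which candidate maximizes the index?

Normalizing units and computing the index:
  option D: σ_y = 67.91 MPa, ρ = 1200 kg/m³
  option L: σ_y = 20.10 MPa, ρ = 2483 kg/m³
  option U: σ_y = 912.0 MPa, ρ = 1517 kg/m³
  option P: σ_y = 249.0 MPa, ρ = 1840 kg/m³
  option G: σ_y = 286.0 MPa, ρ = 4510 kg/m³
  option C: σ_y = 88.30 MPa, ρ = 1108 kg/m³
  option U: M = 62.0×10⁻³
  option P: M = 21.5×10⁻³
  option C: M = 17.9×10⁻³
  option D: M = 13.9×10⁻³
  option G: M = 9.63×10⁻³
  option L: M = 2.98×10⁻³
Highest index: option U.

option U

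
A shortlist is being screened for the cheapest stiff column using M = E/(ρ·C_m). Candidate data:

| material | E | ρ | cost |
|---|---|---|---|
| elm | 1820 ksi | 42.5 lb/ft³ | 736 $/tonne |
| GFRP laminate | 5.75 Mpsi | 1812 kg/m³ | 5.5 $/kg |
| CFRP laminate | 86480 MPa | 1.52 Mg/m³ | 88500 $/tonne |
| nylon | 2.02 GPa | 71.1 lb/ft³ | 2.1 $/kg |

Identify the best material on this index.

Putting every candidate on a common basis:
  elm: E = 12.55 GPa, ρ = 680.8 kg/m³, cost = 0.7360 $/kg
  GFRP laminate: E = 39.64 GPa, ρ = 1812 kg/m³, cost = 5.500 $/kg
  CFRP laminate: E = 86.48 GPa, ρ = 1520 kg/m³, cost = 88.50 $/kg
  nylon: E = 2.020 GPa, ρ = 1139 kg/m³, cost = 2.100 $/kg
  elm: M = 25.0 MN·m per $
  GFRP laminate: M = 3.98 MN·m per $
  nylon: M = 0.845 MN·m per $
  CFRP laminate: M = 0.643 MN·m per $
Highest index: elm.

elm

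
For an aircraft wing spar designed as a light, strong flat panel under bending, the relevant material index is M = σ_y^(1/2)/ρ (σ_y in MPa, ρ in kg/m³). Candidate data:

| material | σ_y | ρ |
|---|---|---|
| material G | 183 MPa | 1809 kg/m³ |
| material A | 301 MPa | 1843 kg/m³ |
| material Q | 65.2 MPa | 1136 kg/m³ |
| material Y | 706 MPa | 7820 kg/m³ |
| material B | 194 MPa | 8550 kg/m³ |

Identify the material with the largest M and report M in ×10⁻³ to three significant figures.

material A, M = 9.41×10⁻³

Computing M directly (units already consistent):
  material A: M = 9.41×10⁻³
  material G: M = 7.48×10⁻³
  material Q: M = 7.11×10⁻³
  material Y: M = 3.40×10⁻³
  material B: M = 1.63×10⁻³
Material A has the largest M.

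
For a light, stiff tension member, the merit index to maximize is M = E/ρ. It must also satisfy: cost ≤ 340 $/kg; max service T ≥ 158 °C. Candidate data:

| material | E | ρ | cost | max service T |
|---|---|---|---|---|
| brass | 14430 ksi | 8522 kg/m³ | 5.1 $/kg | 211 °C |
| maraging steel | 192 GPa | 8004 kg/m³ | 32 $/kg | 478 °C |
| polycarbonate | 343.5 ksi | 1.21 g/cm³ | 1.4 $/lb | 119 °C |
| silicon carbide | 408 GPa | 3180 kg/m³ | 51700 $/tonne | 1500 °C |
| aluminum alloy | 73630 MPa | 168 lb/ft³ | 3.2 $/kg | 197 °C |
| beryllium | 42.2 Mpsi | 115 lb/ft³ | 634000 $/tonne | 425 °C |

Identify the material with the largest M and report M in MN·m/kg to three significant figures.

silicon carbide, M = 128 MN·m/kg

Screen on constraints: cost ≤ 340 $/kg; max service T ≥ 158 °C. Survivors: brass, maraging steel, silicon carbide, aluminum alloy.
In SI units:
  brass: E = 99.49 GPa, ρ = 8522 kg/m³
  maraging steel: E = 192.0 GPa, ρ = 8004 kg/m³
  silicon carbide: E = 408.0 GPa, ρ = 3180 kg/m³
  aluminum alloy: E = 73.63 GPa, ρ = 2691 kg/m³
  silicon carbide: M = 128 MN·m/kg
  aluminum alloy: M = 27.4 MN·m/kg
  maraging steel: M = 24.0 MN·m/kg
  brass: M = 11.7 MN·m/kg
Silicon carbide has the largest M.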